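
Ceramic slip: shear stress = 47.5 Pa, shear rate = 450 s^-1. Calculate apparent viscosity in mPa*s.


eta = tau/gamma * 1000 = 47.5/450 * 1000 = 105.6 mPa*s

105.6


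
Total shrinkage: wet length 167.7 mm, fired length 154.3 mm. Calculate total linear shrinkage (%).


TS = (167.7 - 154.3) / 167.7 * 100 = 7.99%

7.99


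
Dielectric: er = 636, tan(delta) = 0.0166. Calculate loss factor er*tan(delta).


Loss = 636 * 0.0166 = 10.558

10.558


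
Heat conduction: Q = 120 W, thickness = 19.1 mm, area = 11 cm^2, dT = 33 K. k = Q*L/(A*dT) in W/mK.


k = 120*19.1/1000/(11/10000*33) = 63.14 W/mK

63.14


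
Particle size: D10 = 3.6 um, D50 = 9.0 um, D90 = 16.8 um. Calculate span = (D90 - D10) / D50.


Span = (16.8 - 3.6) / 9.0 = 13.2 / 9.0 = 1.467

1.467


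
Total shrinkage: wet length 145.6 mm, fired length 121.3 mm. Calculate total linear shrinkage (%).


TS = (145.6 - 121.3) / 145.6 * 100 = 16.69%

16.69


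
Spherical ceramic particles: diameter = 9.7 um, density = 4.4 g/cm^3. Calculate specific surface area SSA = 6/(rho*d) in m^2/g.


SSA = 6 / (4.4 * 9.7) = 0.141 m^2/g

0.141


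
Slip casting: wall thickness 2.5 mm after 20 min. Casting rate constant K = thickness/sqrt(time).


K = 2.5 / sqrt(20) = 2.5 / 4.4721 = 0.559 mm/min^0.5

0.559


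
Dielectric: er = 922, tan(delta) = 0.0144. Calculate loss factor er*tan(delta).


Loss = 922 * 0.0144 = 13.277

13.277


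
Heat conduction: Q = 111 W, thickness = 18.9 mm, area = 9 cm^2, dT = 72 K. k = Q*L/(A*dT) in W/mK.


k = 111*18.9/1000/(9/10000*72) = 32.38 W/mK

32.38


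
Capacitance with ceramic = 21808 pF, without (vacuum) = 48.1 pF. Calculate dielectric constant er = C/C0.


er = 21808 / 48.1 = 453.39

453.39


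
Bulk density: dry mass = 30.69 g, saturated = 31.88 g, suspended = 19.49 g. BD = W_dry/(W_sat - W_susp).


BD = 30.69 / (31.88 - 19.49) = 30.69 / 12.39 = 2.477 g/cm^3

2.477


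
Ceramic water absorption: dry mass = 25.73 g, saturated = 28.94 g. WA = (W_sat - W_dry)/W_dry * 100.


WA = (28.94 - 25.73) / 25.73 * 100 = 12.48%

12.48


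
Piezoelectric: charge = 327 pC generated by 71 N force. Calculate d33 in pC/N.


d33 = 327 / 71 = 4.6 pC/N

4.6


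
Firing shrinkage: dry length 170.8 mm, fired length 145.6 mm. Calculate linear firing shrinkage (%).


FS = (170.8 - 145.6) / 170.8 * 100 = 14.75%

14.75


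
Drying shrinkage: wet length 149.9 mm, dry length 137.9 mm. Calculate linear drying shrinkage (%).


DS = (149.9 - 137.9) / 149.9 * 100 = 8.01%

8.01


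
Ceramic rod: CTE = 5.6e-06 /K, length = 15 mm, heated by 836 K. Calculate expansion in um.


dL = 5.6e-06 * 15 * 836 * 1000 = 70.224 um

70.224


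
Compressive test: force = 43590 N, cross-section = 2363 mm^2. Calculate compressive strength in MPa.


CS = 43590 / 2363 = 18.4 MPa

18.4


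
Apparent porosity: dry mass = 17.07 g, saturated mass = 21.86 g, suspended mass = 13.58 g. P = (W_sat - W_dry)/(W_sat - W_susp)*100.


P = (21.86 - 17.07) / (21.86 - 13.58) * 100 = 4.79 / 8.28 * 100 = 57.9%

57.9


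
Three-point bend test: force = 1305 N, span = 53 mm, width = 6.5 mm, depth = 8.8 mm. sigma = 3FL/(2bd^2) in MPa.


sigma = 3*1305*53/(2*6.5*8.8^2) = 206.1 MPa

206.1


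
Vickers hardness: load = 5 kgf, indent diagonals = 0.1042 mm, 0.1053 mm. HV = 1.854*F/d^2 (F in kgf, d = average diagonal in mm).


d_avg = (0.1042+0.1053)/2 = 0.10475 mm
HV = 1.854*5/0.10475^2 = 845

845


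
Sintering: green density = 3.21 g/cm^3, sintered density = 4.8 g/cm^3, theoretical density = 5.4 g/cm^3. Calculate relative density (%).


Relative = 4.8 / 5.4 * 100 = 88.9%

88.9


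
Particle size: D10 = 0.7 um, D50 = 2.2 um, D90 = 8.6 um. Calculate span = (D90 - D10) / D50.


Span = (8.6 - 0.7) / 2.2 = 7.9 / 2.2 = 3.591

3.591


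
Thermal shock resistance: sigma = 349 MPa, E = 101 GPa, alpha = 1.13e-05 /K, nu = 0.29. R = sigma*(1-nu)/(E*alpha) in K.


R = 349*(1-0.29)/(101*1000*1.13e-05) = 217 K

217


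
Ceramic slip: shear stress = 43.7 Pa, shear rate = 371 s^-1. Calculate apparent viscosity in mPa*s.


eta = tau/gamma * 1000 = 43.7/371 * 1000 = 117.8 mPa*s

117.8


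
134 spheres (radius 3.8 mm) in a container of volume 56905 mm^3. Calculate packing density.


V_sphere = 4/3*pi*3.8^3 = 229.8473 mm^3
Total V = 134*229.8473 = 30799.5382 mm^3
PD = 30799.5382 / 56905 = 0.541

0.541


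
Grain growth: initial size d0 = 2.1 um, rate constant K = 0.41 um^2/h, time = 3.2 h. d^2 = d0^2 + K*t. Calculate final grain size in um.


d^2 = 2.1^2 + 0.41*3.2 = 5.722
d = sqrt(5.722) = 2.39 um

2.39


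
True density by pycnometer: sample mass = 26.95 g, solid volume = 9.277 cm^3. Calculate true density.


TD = 26.95 / 9.277 = 2.905 g/cm^3

2.905


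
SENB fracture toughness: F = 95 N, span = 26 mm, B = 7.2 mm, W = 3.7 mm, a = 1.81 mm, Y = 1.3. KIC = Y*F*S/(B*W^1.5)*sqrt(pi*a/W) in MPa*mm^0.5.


KIC = 1.3*95*26/(7.2*3.7^1.5)*sqrt(pi*1.81/3.7) = 77.68

77.68


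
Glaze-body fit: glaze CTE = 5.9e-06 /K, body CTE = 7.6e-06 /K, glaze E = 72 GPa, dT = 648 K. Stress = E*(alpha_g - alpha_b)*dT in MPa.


Stress = 72*1000*(5.9e-06 - 7.6e-06)*648 = -79.3 MPa

-79.3


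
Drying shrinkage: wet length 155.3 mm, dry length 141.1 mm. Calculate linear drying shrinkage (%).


DS = (155.3 - 141.1) / 155.3 * 100 = 9.14%

9.14


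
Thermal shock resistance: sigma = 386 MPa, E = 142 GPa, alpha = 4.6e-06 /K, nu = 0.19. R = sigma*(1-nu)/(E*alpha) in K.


R = 386*(1-0.19)/(142*1000*4.6e-06) = 479 K

479


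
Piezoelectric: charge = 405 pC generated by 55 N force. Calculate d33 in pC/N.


d33 = 405 / 55 = 7.4 pC/N

7.4


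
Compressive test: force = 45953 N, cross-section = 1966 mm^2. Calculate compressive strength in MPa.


CS = 45953 / 1966 = 23.4 MPa

23.4


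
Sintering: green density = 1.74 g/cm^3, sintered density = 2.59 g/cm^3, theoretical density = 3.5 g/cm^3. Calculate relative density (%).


Relative = 2.59 / 3.5 * 100 = 74.0%

74.0


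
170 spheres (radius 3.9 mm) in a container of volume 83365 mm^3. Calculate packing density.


V_sphere = 4/3*pi*3.9^3 = 248.4748 mm^3
Total V = 170*248.4748 = 42240.716 mm^3
PD = 42240.716 / 83365 = 0.507

0.507


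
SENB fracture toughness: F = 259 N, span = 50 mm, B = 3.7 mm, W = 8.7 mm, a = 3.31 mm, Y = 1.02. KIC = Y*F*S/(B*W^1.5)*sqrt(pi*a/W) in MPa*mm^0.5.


KIC = 1.02*259*50/(3.7*8.7^1.5)*sqrt(pi*3.31/8.7) = 152.1

152.1


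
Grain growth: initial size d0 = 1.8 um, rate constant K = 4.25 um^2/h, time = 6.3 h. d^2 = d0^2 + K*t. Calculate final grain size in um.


d^2 = 1.8^2 + 4.25*6.3 = 30.015
d = sqrt(30.015) = 5.48 um

5.48


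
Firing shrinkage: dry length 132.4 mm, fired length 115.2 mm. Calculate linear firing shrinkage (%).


FS = (132.4 - 115.2) / 132.4 * 100 = 12.99%

12.99


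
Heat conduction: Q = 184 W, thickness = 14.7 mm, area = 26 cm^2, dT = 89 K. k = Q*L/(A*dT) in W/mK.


k = 184*14.7/1000/(26/10000*89) = 11.69 W/mK

11.69


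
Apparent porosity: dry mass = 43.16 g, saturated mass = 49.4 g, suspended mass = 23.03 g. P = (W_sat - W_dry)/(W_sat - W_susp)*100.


P = (49.4 - 43.16) / (49.4 - 23.03) * 100 = 6.24 / 26.37 * 100 = 23.7%

23.7


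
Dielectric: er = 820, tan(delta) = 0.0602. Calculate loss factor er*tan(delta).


Loss = 820 * 0.0602 = 49.364

49.364


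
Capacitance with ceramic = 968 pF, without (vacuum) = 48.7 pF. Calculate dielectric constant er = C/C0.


er = 968 / 48.7 = 19.88

19.88


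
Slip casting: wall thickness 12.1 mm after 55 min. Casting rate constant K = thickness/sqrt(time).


K = 12.1 / sqrt(55) = 12.1 / 7.4162 = 1.632 mm/min^0.5

1.632


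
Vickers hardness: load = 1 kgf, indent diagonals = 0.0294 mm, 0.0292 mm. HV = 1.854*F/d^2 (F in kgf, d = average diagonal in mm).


d_avg = (0.0294+0.0292)/2 = 0.0293 mm
HV = 1.854*1/0.0293^2 = 2160

2160


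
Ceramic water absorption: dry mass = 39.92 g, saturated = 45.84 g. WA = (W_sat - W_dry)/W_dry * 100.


WA = (45.84 - 39.92) / 39.92 * 100 = 14.83%

14.83


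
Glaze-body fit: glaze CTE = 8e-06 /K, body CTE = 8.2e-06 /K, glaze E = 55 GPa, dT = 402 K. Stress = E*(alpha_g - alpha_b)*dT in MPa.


Stress = 55*1000*(8e-06 - 8.2e-06)*402 = -4.4 MPa

-4.4


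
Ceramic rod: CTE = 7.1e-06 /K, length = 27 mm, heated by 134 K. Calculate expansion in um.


dL = 7.1e-06 * 27 * 134 * 1000 = 25.688 um

25.688


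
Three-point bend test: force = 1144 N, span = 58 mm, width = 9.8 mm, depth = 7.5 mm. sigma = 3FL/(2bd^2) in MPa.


sigma = 3*1144*58/(2*9.8*7.5^2) = 180.5 MPa

180.5


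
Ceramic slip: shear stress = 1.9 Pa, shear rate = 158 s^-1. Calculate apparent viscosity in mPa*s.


eta = tau/gamma * 1000 = 1.9/158 * 1000 = 12.0 mPa*s

12.0


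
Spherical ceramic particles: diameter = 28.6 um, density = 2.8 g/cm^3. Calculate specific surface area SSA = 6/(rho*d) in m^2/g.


SSA = 6 / (2.8 * 28.6) = 0.075 m^2/g

0.075


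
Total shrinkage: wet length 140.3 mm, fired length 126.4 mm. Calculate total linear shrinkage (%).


TS = (140.3 - 126.4) / 140.3 * 100 = 9.91%

9.91


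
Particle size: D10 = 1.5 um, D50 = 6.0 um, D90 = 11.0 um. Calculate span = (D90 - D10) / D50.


Span = (11.0 - 1.5) / 6.0 = 9.5 / 6.0 = 1.583

1.583


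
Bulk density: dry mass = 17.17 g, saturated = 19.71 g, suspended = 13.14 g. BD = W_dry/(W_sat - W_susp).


BD = 17.17 / (19.71 - 13.14) = 17.17 / 6.57 = 2.613 g/cm^3

2.613


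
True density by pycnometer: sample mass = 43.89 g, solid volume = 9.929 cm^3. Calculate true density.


TD = 43.89 / 9.929 = 4.42 g/cm^3

4.42


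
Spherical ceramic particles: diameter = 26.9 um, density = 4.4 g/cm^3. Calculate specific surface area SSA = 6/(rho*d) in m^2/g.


SSA = 6 / (4.4 * 26.9) = 0.051 m^2/g

0.051


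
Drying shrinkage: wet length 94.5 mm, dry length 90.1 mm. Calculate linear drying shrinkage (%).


DS = (94.5 - 90.1) / 94.5 * 100 = 4.66%

4.66


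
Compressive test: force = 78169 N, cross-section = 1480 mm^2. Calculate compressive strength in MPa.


CS = 78169 / 1480 = 52.8 MPa

52.8


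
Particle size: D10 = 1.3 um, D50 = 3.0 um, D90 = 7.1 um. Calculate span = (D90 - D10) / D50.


Span = (7.1 - 1.3) / 3.0 = 5.8 / 3.0 = 1.933

1.933


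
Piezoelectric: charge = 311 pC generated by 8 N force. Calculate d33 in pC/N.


d33 = 311 / 8 = 38.9 pC/N

38.9


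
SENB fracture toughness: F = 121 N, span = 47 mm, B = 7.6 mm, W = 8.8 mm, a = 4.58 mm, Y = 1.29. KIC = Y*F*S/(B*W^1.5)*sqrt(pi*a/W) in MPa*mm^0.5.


KIC = 1.29*121*47/(7.6*8.8^1.5)*sqrt(pi*4.58/8.8) = 47.28

47.28


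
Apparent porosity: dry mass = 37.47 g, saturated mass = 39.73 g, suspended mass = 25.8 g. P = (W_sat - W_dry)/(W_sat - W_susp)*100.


P = (39.73 - 37.47) / (39.73 - 25.8) * 100 = 2.26 / 13.93 * 100 = 16.2%

16.2


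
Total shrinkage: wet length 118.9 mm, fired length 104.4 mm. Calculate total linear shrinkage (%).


TS = (118.9 - 104.4) / 118.9 * 100 = 12.2%

12.2


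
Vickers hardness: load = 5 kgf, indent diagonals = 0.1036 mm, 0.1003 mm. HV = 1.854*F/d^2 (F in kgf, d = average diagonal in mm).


d_avg = (0.1036+0.1003)/2 = 0.10195 mm
HV = 1.854*5/0.10195^2 = 892

892


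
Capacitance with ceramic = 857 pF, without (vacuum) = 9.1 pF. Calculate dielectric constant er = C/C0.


er = 857 / 9.1 = 94.18

94.18


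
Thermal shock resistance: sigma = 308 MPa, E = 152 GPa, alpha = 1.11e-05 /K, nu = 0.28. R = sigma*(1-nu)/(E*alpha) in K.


R = 308*(1-0.28)/(152*1000*1.11e-05) = 131 K

131


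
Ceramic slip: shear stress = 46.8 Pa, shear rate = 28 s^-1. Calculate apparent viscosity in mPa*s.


eta = tau/gamma * 1000 = 46.8/28 * 1000 = 1671.4 mPa*s

1671.4


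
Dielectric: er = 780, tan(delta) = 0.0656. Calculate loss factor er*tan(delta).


Loss = 780 * 0.0656 = 51.168

51.168


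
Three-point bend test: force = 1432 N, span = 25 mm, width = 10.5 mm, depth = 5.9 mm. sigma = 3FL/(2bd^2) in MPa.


sigma = 3*1432*25/(2*10.5*5.9^2) = 146.9 MPa

146.9


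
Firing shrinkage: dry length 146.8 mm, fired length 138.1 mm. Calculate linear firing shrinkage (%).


FS = (146.8 - 138.1) / 146.8 * 100 = 5.93%

5.93


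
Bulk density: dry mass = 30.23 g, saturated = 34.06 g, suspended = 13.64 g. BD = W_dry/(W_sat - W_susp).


BD = 30.23 / (34.06 - 13.64) = 30.23 / 20.42 = 1.48 g/cm^3

1.48


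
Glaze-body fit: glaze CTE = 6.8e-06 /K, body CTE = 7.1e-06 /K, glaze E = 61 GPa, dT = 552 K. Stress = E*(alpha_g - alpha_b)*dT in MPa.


Stress = 61*1000*(6.8e-06 - 7.1e-06)*552 = -10.1 MPa

-10.1


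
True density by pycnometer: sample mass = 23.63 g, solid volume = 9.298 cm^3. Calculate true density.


TD = 23.63 / 9.298 = 2.541 g/cm^3

2.541


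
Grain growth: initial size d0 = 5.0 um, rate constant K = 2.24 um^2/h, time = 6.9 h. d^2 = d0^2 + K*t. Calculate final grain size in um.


d^2 = 5.0^2 + 2.24*6.9 = 40.456
d = sqrt(40.456) = 6.36 um

6.36


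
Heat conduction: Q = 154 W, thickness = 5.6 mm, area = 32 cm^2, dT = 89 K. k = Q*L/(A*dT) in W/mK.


k = 154*5.6/1000/(32/10000*89) = 3.03 W/mK

3.03


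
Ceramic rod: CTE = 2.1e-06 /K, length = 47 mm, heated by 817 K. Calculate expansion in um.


dL = 2.1e-06 * 47 * 817 * 1000 = 80.638 um

80.638


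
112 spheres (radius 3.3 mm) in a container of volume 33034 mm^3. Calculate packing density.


V_sphere = 4/3*pi*3.3^3 = 150.5326 mm^3
Total V = 112*150.5326 = 16859.6512 mm^3
PD = 16859.6512 / 33034 = 0.51

0.51


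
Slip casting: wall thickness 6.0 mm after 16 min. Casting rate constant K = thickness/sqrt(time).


K = 6.0 / sqrt(16) = 6.0 / 4.0 = 1.5 mm/min^0.5

1.5


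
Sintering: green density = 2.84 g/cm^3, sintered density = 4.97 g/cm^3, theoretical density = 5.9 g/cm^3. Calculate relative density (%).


Relative = 4.97 / 5.9 * 100 = 84.2%

84.2


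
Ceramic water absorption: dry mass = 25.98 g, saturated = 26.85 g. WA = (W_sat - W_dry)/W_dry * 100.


WA = (26.85 - 25.98) / 25.98 * 100 = 3.35%

3.35


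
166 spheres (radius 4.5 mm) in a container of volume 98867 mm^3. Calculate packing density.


V_sphere = 4/3*pi*4.5^3 = 381.7035 mm^3
Total V = 166*381.7035 = 63362.781 mm^3
PD = 63362.781 / 98867 = 0.641

0.641


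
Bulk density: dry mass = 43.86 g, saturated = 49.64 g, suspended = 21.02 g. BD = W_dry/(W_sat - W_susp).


BD = 43.86 / (49.64 - 21.02) = 43.86 / 28.62 = 1.532 g/cm^3

1.532


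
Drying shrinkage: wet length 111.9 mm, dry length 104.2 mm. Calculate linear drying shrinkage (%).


DS = (111.9 - 104.2) / 111.9 * 100 = 6.88%

6.88


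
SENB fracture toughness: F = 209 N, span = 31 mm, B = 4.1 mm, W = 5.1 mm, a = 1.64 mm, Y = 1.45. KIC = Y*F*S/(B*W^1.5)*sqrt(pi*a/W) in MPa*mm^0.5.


KIC = 1.45*209*31/(4.1*5.1^1.5)*sqrt(pi*1.64/5.1) = 199.96

199.96


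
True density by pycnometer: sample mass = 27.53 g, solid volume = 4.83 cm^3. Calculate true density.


TD = 27.53 / 4.83 = 5.7 g/cm^3

5.7


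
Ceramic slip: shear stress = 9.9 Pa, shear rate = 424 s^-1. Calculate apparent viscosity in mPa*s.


eta = tau/gamma * 1000 = 9.9/424 * 1000 = 23.3 mPa*s

23.3


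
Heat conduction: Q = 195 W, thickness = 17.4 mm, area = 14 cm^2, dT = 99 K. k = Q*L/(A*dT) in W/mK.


k = 195*17.4/1000/(14/10000*99) = 24.48 W/mK

24.48


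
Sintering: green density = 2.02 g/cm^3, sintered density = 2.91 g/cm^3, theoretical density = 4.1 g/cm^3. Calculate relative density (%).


Relative = 2.91 / 4.1 * 100 = 71.0%

71.0


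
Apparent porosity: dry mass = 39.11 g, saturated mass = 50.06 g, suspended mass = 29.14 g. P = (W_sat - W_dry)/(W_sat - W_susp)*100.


P = (50.06 - 39.11) / (50.06 - 29.14) * 100 = 10.95 / 20.92 * 100 = 52.3%

52.3


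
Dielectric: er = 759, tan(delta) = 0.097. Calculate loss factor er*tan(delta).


Loss = 759 * 0.097 = 73.623

73.623


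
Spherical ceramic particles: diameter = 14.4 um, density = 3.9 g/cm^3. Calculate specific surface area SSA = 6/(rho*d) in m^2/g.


SSA = 6 / (3.9 * 14.4) = 0.107 m^2/g

0.107


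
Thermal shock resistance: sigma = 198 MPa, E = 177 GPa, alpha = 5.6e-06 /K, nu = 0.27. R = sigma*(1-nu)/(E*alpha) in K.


R = 198*(1-0.27)/(177*1000*5.6e-06) = 146 K

146


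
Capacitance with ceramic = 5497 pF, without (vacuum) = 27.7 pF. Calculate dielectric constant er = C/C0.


er = 5497 / 27.7 = 198.45

198.45


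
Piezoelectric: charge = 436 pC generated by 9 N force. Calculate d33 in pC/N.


d33 = 436 / 9 = 48.4 pC/N

48.4


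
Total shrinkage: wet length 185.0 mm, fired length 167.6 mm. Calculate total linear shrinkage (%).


TS = (185.0 - 167.6) / 185.0 * 100 = 9.41%

9.41


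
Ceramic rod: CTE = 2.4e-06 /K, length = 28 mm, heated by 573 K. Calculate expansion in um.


dL = 2.4e-06 * 28 * 573 * 1000 = 38.506 um

38.506


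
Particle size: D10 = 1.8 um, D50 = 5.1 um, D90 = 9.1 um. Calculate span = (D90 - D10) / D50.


Span = (9.1 - 1.8) / 5.1 = 7.3 / 5.1 = 1.431

1.431


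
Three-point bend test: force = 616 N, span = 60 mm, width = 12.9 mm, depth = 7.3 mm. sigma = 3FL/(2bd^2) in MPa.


sigma = 3*616*60/(2*12.9*7.3^2) = 80.6 MPa

80.6


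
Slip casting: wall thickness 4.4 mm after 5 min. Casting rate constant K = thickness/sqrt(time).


K = 4.4 / sqrt(5) = 4.4 / 2.2361 = 1.968 mm/min^0.5

1.968


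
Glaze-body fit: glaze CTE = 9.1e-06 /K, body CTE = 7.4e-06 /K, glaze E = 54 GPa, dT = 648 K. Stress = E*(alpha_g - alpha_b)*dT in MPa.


Stress = 54*1000*(9.1e-06 - 7.4e-06)*648 = 59.5 MPa

59.5


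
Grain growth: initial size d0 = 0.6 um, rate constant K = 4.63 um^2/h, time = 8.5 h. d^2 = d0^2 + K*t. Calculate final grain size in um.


d^2 = 0.6^2 + 4.63*8.5 = 39.715
d = sqrt(39.715) = 6.3 um

6.3


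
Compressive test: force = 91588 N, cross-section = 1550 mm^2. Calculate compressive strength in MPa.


CS = 91588 / 1550 = 59.1 MPa

59.1


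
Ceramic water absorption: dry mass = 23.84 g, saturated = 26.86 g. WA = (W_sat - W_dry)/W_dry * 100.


WA = (26.86 - 23.84) / 23.84 * 100 = 12.67%

12.67


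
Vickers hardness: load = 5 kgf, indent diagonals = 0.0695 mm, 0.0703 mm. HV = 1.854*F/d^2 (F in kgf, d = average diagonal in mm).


d_avg = (0.0695+0.0703)/2 = 0.0699 mm
HV = 1.854*5/0.0699^2 = 1897

1897


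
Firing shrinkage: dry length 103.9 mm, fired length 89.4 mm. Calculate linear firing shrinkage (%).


FS = (103.9 - 89.4) / 103.9 * 100 = 13.96%

13.96


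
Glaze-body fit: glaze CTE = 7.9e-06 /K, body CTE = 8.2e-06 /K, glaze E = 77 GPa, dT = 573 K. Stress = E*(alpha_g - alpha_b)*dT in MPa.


Stress = 77*1000*(7.9e-06 - 8.2e-06)*573 = -13.2 MPa

-13.2


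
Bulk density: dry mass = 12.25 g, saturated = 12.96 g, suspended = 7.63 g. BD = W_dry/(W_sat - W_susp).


BD = 12.25 / (12.96 - 7.63) = 12.25 / 5.33 = 2.298 g/cm^3

2.298


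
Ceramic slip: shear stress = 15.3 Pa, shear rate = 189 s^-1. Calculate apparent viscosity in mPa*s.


eta = tau/gamma * 1000 = 15.3/189 * 1000 = 81.0 mPa*s

81.0


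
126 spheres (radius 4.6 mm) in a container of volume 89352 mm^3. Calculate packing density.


V_sphere = 4/3*pi*4.6^3 = 407.7201 mm^3
Total V = 126*407.7201 = 51372.7326 mm^3
PD = 51372.7326 / 89352 = 0.575

0.575


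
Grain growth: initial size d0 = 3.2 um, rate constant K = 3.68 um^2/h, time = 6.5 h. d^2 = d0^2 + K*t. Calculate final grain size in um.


d^2 = 3.2^2 + 3.68*6.5 = 34.16
d = sqrt(34.16) = 5.84 um

5.84


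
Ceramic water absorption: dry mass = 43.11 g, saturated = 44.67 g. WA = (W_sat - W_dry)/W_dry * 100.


WA = (44.67 - 43.11) / 43.11 * 100 = 3.62%

3.62


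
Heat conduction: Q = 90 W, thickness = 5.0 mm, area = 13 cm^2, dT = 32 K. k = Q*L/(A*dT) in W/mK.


k = 90*5.0/1000/(13/10000*32) = 10.82 W/mK

10.82


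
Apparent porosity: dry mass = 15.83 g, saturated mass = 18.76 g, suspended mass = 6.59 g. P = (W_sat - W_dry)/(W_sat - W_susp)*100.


P = (18.76 - 15.83) / (18.76 - 6.59) * 100 = 2.93 / 12.17 * 100 = 24.1%

24.1


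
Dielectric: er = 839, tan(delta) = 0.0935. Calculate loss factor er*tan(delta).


Loss = 839 * 0.0935 = 78.447

78.447


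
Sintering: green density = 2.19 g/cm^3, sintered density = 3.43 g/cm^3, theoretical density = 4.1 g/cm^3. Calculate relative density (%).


Relative = 3.43 / 4.1 * 100 = 83.7%

83.7


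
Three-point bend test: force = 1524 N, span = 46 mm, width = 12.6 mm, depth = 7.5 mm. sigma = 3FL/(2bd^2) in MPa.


sigma = 3*1524*46/(2*12.6*7.5^2) = 148.4 MPa

148.4


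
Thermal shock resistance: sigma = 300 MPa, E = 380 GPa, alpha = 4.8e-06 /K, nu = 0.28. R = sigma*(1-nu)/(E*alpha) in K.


R = 300*(1-0.28)/(380*1000*4.8e-06) = 118 K

118


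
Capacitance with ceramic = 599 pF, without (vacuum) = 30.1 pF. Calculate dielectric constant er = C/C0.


er = 599 / 30.1 = 19.9

19.9


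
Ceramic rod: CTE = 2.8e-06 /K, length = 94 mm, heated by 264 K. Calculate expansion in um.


dL = 2.8e-06 * 94 * 264 * 1000 = 69.485 um

69.485


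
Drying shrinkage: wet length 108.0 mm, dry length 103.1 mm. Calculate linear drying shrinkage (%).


DS = (108.0 - 103.1) / 108.0 * 100 = 4.54%

4.54


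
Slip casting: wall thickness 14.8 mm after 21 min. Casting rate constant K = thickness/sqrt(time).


K = 14.8 / sqrt(21) = 14.8 / 4.5826 = 3.23 mm/min^0.5

3.23


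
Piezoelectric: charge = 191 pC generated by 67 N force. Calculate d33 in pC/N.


d33 = 191 / 67 = 2.9 pC/N

2.9


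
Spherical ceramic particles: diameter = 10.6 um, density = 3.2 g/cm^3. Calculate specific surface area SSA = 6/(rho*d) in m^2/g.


SSA = 6 / (3.2 * 10.6) = 0.177 m^2/g

0.177


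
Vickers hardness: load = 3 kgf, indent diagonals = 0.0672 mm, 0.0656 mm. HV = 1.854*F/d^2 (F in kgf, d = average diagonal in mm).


d_avg = (0.0672+0.0656)/2 = 0.0664 mm
HV = 1.854*3/0.0664^2 = 1262

1262


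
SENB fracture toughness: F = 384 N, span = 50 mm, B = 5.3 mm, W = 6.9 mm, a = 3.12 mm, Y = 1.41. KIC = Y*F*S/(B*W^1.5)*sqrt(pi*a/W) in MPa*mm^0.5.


KIC = 1.41*384*50/(5.3*6.9^1.5)*sqrt(pi*3.12/6.9) = 335.89

335.89


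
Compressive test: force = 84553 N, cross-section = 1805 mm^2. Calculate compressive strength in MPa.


CS = 84553 / 1805 = 46.8 MPa

46.8


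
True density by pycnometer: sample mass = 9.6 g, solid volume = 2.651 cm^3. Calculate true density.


TD = 9.6 / 2.651 = 3.621 g/cm^3

3.621


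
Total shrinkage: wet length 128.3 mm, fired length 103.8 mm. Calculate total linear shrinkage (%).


TS = (128.3 - 103.8) / 128.3 * 100 = 19.1%

19.1


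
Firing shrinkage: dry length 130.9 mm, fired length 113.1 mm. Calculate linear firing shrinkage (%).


FS = (130.9 - 113.1) / 130.9 * 100 = 13.6%

13.6


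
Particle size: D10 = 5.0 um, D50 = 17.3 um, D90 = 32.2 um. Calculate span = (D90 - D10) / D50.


Span = (32.2 - 5.0) / 17.3 = 27.2 / 17.3 = 1.572

1.572


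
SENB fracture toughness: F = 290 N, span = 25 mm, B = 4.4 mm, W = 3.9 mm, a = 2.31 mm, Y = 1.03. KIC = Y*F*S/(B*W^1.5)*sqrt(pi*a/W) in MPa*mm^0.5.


KIC = 1.03*290*25/(4.4*3.9^1.5)*sqrt(pi*2.31/3.9) = 300.59

300.59


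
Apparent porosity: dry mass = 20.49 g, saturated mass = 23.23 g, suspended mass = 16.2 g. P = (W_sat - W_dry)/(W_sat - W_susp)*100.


P = (23.23 - 20.49) / (23.23 - 16.2) * 100 = 2.74 / 7.03 * 100 = 39.0%

39.0


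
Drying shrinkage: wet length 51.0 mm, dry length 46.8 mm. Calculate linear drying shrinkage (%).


DS = (51.0 - 46.8) / 51.0 * 100 = 8.24%

8.24


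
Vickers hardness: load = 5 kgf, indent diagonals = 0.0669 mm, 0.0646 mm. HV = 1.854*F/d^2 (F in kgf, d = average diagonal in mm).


d_avg = (0.0669+0.0646)/2 = 0.06575 mm
HV = 1.854*5/0.06575^2 = 2144

2144


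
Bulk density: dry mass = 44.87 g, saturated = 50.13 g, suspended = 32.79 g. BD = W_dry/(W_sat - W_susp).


BD = 44.87 / (50.13 - 32.79) = 44.87 / 17.34 = 2.588 g/cm^3

2.588


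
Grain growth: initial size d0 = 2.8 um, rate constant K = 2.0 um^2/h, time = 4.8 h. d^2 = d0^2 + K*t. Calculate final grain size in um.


d^2 = 2.8^2 + 2.0*4.8 = 17.44
d = sqrt(17.44) = 4.18 um

4.18


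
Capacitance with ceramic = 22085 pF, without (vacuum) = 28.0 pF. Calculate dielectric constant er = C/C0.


er = 22085 / 28.0 = 788.75

788.75


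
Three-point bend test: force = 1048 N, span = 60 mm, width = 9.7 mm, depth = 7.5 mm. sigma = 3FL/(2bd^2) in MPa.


sigma = 3*1048*60/(2*9.7*7.5^2) = 172.9 MPa

172.9


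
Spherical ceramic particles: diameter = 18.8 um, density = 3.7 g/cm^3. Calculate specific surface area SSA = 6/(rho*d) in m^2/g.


SSA = 6 / (3.7 * 18.8) = 0.086 m^2/g

0.086


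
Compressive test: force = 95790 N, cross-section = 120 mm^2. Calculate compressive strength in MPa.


CS = 95790 / 120 = 798.3 MPa

798.3


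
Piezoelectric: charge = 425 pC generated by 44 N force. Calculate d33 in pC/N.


d33 = 425 / 44 = 9.7 pC/N

9.7


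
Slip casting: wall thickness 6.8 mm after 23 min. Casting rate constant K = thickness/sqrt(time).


K = 6.8 / sqrt(23) = 6.8 / 4.7958 = 1.418 mm/min^0.5

1.418


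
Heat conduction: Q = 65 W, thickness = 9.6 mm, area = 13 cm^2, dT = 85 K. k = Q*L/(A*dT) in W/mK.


k = 65*9.6/1000/(13/10000*85) = 5.65 W/mK

5.65


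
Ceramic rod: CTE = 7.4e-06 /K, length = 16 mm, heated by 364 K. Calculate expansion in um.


dL = 7.4e-06 * 16 * 364 * 1000 = 43.098 um

43.098


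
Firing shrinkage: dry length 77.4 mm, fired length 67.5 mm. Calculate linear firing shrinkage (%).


FS = (77.4 - 67.5) / 77.4 * 100 = 12.79%

12.79


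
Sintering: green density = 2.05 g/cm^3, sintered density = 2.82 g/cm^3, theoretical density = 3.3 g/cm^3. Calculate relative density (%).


Relative = 2.82 / 3.3 * 100 = 85.5%

85.5


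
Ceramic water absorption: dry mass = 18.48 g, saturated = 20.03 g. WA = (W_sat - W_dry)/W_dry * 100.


WA = (20.03 - 18.48) / 18.48 * 100 = 8.39%

8.39


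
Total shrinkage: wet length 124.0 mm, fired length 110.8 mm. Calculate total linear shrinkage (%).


TS = (124.0 - 110.8) / 124.0 * 100 = 10.65%

10.65


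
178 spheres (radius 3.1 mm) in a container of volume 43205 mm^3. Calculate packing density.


V_sphere = 4/3*pi*3.1^3 = 124.7882 mm^3
Total V = 178*124.7882 = 22212.2996 mm^3
PD = 22212.2996 / 43205 = 0.514

0.514


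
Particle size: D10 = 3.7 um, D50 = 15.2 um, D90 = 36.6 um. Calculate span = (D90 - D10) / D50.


Span = (36.6 - 3.7) / 15.2 = 32.9 / 15.2 = 2.164

2.164


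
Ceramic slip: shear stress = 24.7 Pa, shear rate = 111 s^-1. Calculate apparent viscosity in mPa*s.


eta = tau/gamma * 1000 = 24.7/111 * 1000 = 222.5 mPa*s

222.5


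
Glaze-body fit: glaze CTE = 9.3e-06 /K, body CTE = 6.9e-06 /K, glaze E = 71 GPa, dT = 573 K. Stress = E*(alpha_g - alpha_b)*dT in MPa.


Stress = 71*1000*(9.3e-06 - 6.9e-06)*573 = 97.6 MPa

97.6


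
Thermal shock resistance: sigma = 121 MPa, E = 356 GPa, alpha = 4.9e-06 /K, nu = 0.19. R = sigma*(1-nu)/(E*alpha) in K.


R = 121*(1-0.19)/(356*1000*4.9e-06) = 56 K

56


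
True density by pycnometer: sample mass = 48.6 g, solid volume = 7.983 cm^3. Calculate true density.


TD = 48.6 / 7.983 = 6.088 g/cm^3

6.088


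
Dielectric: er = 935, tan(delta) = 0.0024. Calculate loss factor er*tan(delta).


Loss = 935 * 0.0024 = 2.244

2.244


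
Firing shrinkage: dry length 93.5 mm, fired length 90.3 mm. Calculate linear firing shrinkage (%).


FS = (93.5 - 90.3) / 93.5 * 100 = 3.42%

3.42


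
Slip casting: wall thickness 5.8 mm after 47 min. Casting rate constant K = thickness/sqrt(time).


K = 5.8 / sqrt(47) = 5.8 / 6.8557 = 0.846 mm/min^0.5

0.846


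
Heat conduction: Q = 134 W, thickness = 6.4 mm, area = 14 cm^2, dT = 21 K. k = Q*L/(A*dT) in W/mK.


k = 134*6.4/1000/(14/10000*21) = 29.17 W/mK

29.17


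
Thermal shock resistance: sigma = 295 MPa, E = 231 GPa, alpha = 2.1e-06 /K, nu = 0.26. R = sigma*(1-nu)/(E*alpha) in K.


R = 295*(1-0.26)/(231*1000*2.1e-06) = 450 K

450


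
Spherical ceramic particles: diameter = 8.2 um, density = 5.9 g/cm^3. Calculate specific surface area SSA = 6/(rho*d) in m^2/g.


SSA = 6 / (5.9 * 8.2) = 0.124 m^2/g

0.124


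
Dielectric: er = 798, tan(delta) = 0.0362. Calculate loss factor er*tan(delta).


Loss = 798 * 0.0362 = 28.888

28.888


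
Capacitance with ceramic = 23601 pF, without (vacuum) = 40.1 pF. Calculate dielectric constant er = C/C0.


er = 23601 / 40.1 = 588.55

588.55


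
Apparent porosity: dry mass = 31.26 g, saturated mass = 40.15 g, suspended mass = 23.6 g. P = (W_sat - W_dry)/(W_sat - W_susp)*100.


P = (40.15 - 31.26) / (40.15 - 23.6) * 100 = 8.89 / 16.55 * 100 = 53.7%

53.7


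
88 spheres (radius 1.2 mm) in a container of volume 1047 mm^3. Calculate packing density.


V_sphere = 4/3*pi*1.2^3 = 7.2382 mm^3
Total V = 88*7.2382 = 636.9616 mm^3
PD = 636.9616 / 1047 = 0.608

0.608


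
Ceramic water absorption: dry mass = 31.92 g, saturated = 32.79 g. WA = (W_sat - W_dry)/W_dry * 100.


WA = (32.79 - 31.92) / 31.92 * 100 = 2.73%

2.73


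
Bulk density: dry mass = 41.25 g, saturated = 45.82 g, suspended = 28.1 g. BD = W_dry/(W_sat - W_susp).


BD = 41.25 / (45.82 - 28.1) = 41.25 / 17.72 = 2.328 g/cm^3

2.328


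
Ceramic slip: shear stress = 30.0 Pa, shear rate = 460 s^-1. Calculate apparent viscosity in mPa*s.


eta = tau/gamma * 1000 = 30.0/460 * 1000 = 65.2 mPa*s

65.2


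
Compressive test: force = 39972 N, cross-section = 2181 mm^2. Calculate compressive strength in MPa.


CS = 39972 / 2181 = 18.3 MPa

18.3


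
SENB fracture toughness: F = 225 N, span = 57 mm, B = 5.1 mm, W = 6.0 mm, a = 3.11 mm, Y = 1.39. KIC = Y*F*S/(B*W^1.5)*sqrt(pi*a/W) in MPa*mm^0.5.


KIC = 1.39*225*57/(5.1*6.0^1.5)*sqrt(pi*3.11/6.0) = 303.5

303.5


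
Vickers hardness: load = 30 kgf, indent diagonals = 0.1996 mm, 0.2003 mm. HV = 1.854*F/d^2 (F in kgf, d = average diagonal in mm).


d_avg = (0.1996+0.2003)/2 = 0.19995 mm
HV = 1.854*30/0.19995^2 = 1391

1391


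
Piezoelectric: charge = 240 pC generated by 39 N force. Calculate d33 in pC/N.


d33 = 240 / 39 = 6.2 pC/N

6.2


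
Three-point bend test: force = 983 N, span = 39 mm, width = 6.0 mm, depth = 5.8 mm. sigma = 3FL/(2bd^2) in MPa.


sigma = 3*983*39/(2*6.0*5.8^2) = 284.9 MPa

284.9


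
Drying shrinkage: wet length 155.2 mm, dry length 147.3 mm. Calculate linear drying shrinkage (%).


DS = (155.2 - 147.3) / 155.2 * 100 = 5.09%

5.09


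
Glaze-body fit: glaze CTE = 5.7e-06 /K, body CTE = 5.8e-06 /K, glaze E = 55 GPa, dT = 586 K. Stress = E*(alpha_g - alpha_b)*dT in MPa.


Stress = 55*1000*(5.7e-06 - 5.8e-06)*586 = -3.2 MPa

-3.2


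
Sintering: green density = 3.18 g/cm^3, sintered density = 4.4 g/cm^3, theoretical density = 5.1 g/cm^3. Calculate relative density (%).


Relative = 4.4 / 5.1 * 100 = 86.3%

86.3


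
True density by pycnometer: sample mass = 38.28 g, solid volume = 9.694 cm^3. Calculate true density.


TD = 38.28 / 9.694 = 3.949 g/cm^3

3.949


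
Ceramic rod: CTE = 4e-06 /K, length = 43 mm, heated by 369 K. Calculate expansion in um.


dL = 4e-06 * 43 * 369 * 1000 = 63.468 um

63.468


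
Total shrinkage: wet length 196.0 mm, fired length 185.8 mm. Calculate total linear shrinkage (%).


TS = (196.0 - 185.8) / 196.0 * 100 = 5.2%

5.2


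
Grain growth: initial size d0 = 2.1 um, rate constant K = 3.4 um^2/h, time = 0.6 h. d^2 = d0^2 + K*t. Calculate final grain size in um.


d^2 = 2.1^2 + 3.4*0.6 = 6.45
d = sqrt(6.45) = 2.54 um

2.54


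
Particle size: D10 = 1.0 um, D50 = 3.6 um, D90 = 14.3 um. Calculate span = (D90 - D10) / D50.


Span = (14.3 - 1.0) / 3.6 = 13.3 / 3.6 = 3.694

3.694


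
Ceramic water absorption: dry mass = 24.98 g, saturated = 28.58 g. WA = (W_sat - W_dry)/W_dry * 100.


WA = (28.58 - 24.98) / 24.98 * 100 = 14.41%

14.41


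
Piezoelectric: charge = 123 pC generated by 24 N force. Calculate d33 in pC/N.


d33 = 123 / 24 = 5.1 pC/N

5.1


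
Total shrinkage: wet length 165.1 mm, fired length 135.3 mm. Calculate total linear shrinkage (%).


TS = (165.1 - 135.3) / 165.1 * 100 = 18.05%

18.05


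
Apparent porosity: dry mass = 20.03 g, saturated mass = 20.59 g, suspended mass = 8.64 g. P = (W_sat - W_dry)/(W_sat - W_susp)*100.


P = (20.59 - 20.03) / (20.59 - 8.64) * 100 = 0.56 / 11.95 * 100 = 4.7%

4.7


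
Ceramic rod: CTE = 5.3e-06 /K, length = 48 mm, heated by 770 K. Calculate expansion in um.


dL = 5.3e-06 * 48 * 770 * 1000 = 195.888 um

195.888


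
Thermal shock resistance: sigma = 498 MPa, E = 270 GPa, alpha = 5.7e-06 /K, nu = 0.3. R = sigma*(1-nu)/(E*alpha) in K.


R = 498*(1-0.3)/(270*1000*5.7e-06) = 227 K

227


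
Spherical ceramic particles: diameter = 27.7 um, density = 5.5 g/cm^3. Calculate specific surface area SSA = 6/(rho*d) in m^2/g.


SSA = 6 / (5.5 * 27.7) = 0.039 m^2/g

0.039


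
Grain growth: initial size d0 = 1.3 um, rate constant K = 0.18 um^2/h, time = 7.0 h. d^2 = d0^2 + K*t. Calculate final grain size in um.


d^2 = 1.3^2 + 0.18*7.0 = 2.95
d = sqrt(2.95) = 1.72 um

1.72


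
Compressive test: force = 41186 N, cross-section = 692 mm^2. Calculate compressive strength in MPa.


CS = 41186 / 692 = 59.5 MPa

59.5


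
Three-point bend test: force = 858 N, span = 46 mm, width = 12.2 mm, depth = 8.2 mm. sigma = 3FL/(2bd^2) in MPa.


sigma = 3*858*46/(2*12.2*8.2^2) = 72.2 MPa

72.2


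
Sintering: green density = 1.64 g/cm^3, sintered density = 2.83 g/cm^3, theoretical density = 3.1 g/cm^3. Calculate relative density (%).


Relative = 2.83 / 3.1 * 100 = 91.3%

91.3


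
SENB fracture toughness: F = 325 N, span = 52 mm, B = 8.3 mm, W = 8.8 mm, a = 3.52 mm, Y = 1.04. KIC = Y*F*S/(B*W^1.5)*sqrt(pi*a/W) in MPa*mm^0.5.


KIC = 1.04*325*52/(8.3*8.8^1.5)*sqrt(pi*3.52/8.8) = 90.93

90.93


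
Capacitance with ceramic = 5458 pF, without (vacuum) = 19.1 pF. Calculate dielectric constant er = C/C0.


er = 5458 / 19.1 = 285.76

285.76


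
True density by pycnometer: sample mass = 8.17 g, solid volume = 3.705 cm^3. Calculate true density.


TD = 8.17 / 3.705 = 2.205 g/cm^3

2.205


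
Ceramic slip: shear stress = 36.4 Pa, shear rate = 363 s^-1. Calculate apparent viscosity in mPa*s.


eta = tau/gamma * 1000 = 36.4/363 * 1000 = 100.3 mPa*s

100.3


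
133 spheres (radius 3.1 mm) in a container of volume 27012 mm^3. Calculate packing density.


V_sphere = 4/3*pi*3.1^3 = 124.7882 mm^3
Total V = 133*124.7882 = 16596.8306 mm^3
PD = 16596.8306 / 27012 = 0.614

0.614


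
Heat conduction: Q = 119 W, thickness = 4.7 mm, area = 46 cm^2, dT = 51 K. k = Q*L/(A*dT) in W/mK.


k = 119*4.7/1000/(46/10000*51) = 2.38 W/mK

2.38


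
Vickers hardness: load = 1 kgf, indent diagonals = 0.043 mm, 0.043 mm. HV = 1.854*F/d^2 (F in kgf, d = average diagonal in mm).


d_avg = (0.043+0.043)/2 = 0.043 mm
HV = 1.854*1/0.043^2 = 1003

1003


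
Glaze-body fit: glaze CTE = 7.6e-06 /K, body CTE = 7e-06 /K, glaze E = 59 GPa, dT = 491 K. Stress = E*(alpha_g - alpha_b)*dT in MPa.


Stress = 59*1000*(7.6e-06 - 7e-06)*491 = 17.4 MPa

17.4


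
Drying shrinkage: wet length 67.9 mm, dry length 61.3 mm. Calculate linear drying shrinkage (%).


DS = (67.9 - 61.3) / 67.9 * 100 = 9.72%

9.72


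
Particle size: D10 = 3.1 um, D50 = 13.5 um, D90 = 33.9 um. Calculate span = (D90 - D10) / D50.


Span = (33.9 - 3.1) / 13.5 = 30.8 / 13.5 = 2.281

2.281


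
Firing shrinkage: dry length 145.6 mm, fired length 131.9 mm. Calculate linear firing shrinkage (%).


FS = (145.6 - 131.9) / 145.6 * 100 = 9.41%

9.41


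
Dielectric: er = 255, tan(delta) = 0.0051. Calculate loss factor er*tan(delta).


Loss = 255 * 0.0051 = 1.301

1.301


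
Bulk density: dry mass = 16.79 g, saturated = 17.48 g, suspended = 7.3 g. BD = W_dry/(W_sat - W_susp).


BD = 16.79 / (17.48 - 7.3) = 16.79 / 10.18 = 1.649 g/cm^3

1.649


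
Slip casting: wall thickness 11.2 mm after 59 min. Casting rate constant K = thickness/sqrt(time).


K = 11.2 / sqrt(59) = 11.2 / 7.6811 = 1.458 mm/min^0.5

1.458


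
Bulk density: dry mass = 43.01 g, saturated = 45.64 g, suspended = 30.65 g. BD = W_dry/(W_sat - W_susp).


BD = 43.01 / (45.64 - 30.65) = 43.01 / 14.99 = 2.869 g/cm^3

2.869


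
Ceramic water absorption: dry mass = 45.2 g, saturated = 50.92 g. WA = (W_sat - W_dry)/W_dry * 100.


WA = (50.92 - 45.2) / 45.2 * 100 = 12.65%

12.65


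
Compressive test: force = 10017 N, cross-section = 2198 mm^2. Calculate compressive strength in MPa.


CS = 10017 / 2198 = 4.6 MPa

4.6


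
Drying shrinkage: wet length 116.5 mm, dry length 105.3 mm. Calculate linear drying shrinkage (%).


DS = (116.5 - 105.3) / 116.5 * 100 = 9.61%

9.61


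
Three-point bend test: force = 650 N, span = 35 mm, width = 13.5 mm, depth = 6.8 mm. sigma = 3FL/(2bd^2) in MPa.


sigma = 3*650*35/(2*13.5*6.8^2) = 54.7 MPa

54.7


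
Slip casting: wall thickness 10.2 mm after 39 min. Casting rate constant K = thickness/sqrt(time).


K = 10.2 / sqrt(39) = 10.2 / 6.245 = 1.633 mm/min^0.5

1.633


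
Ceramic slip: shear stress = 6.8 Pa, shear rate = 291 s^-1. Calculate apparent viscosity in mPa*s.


eta = tau/gamma * 1000 = 6.8/291 * 1000 = 23.4 mPa*s

23.4


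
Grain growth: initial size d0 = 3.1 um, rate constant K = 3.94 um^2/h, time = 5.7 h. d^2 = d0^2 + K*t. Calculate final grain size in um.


d^2 = 3.1^2 + 3.94*5.7 = 32.068
d = sqrt(32.068) = 5.66 um

5.66


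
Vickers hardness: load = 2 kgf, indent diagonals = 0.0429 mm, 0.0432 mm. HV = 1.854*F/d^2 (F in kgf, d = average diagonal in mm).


d_avg = (0.0429+0.0432)/2 = 0.04305 mm
HV = 1.854*2/0.04305^2 = 2001

2001


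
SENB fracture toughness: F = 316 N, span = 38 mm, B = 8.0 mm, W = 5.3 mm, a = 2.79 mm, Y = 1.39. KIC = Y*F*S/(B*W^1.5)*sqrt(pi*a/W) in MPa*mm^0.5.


KIC = 1.39*316*38/(8.0*5.3^1.5)*sqrt(pi*2.79/5.3) = 219.9

219.9


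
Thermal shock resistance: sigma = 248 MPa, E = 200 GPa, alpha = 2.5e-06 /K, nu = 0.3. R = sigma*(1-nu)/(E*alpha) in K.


R = 248*(1-0.3)/(200*1000*2.5e-06) = 347 K

347


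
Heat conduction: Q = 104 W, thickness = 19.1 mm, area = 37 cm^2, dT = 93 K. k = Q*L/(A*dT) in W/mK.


k = 104*19.1/1000/(37/10000*93) = 5.77 W/mK

5.77


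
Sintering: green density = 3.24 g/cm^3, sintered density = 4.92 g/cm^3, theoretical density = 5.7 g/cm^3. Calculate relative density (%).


Relative = 4.92 / 5.7 * 100 = 86.3%

86.3


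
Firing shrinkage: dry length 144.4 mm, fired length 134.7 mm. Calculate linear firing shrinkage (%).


FS = (144.4 - 134.7) / 144.4 * 100 = 6.72%

6.72


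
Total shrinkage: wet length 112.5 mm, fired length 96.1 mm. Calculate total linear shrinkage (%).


TS = (112.5 - 96.1) / 112.5 * 100 = 14.58%

14.58


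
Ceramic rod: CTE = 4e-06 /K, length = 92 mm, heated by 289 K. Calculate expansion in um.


dL = 4e-06 * 92 * 289 * 1000 = 106.352 um

106.352


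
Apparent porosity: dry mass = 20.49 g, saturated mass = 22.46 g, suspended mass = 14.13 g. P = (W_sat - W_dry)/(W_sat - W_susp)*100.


P = (22.46 - 20.49) / (22.46 - 14.13) * 100 = 1.97 / 8.33 * 100 = 23.6%

23.6


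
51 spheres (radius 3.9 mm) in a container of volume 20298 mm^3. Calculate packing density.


V_sphere = 4/3*pi*3.9^3 = 248.4748 mm^3
Total V = 51*248.4748 = 12672.2148 mm^3
PD = 12672.2148 / 20298 = 0.624

0.624


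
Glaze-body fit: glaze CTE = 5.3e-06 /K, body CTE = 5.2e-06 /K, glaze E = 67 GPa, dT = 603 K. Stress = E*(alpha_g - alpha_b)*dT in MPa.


Stress = 67*1000*(5.3e-06 - 5.2e-06)*603 = 4.0 MPa

4.0
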